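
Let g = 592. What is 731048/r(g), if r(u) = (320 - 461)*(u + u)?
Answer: -91381/20868 ≈ -4.3790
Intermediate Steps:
r(u) = -282*u
731048/r(g) = 731048/((-282*592)) = 731048/(-166944) = 731048*(-1/166944) = -91381/20868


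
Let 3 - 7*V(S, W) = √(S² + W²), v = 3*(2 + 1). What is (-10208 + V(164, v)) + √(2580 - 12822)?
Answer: -71453/7 - √26977/7 + 3*I*√1138 ≈ -10231.0 + 101.2*I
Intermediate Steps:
v = 9 (v = 3*3 = 9)
V(S, W) = 3/7 - √(S² + W²)/7
(-10208 + V(164, v)) + √(2580 - 12822) = (-10208 + (3/7 - √(164² + 9²)/7)) + √(2580 - 12822) = (-10208 + (3/7 - √(26896 + 81)/7)) + √(-10242) = (-10208 + (3/7 - √26977/7)) + 3*I*√1138 = (-71453/7 - √26977/7) + 3*I*√1138 = -71453/7 - √26977/7 + 3*I*√1138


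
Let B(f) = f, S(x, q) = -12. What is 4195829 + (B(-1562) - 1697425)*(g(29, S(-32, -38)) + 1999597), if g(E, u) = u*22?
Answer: -3396836579842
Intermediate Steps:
g(E, u) = 22*u
4195829 + (B(-1562) - 1697425)*(g(29, S(-32, -38)) + 1999597) = 4195829 + (-1562 - 1697425)*(22*(-12) + 1999597) = 4195829 - 1698987*(-264 + 1999597) = 4195829 - 1698987*1999333 = 4195829 - 3396840775671 = -3396836579842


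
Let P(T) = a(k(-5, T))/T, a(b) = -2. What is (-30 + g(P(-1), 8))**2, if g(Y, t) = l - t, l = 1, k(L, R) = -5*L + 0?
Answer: 1369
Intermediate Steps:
k(L, R) = -5*L
P(T) = -2/T
g(Y, t) = 1 - t
(-30 + g(P(-1), 8))**2 = (-30 + (1 - 1*8))**2 = (-30 + (1 - 8))**2 = (-30 - 7)**2 = (-37)**2 = 1369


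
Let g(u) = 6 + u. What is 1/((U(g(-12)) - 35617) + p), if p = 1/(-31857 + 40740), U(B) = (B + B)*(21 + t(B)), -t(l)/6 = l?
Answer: -8883/322461782 ≈ -2.7547e-5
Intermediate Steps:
t(l) = -6*l
U(B) = 2*B*(21 - 6*B) (U(B) = (B + B)*(21 - 6*B) = (2*B)*(21 - 6*B) = 2*B*(21 - 6*B))
p = 1/8883 ≈ 0.00011257
1/((U(g(-12)) - 35617) + p) = 1/((6*(6 - 12)*(7 - 2*(6 - 12)) - 35617) + 1/8883) = 1/((6*(-6)*(7 - 2*(-6)) - 35617) + 1/8883) = 1/((6*(-6)*(7 + 12) - 35617) + 1/8883) = 1/((6*(-6)*19 - 35617) + 1/8883) = 1/((-684 - 35617) + 1/8883) = 1/(-36301 + 1/8883) = 1/(-322461782/8883) = -8883/322461782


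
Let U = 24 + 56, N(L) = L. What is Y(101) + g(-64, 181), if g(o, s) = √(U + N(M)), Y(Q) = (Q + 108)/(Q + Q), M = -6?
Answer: 209/202 + √74 ≈ 9.6370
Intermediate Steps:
U = 80
Y(Q) = (108 + Q)/(2*Q) (Y(Q) = (108 + Q)/((2*Q)) = (108 + Q)*(1/(2*Q)) = (108 + Q)/(2*Q))
g(o, s) = √74 (g(o, s) = √(80 - 6) = √74)
Y(101) + g(-64, 181) = (½)*(108 + 101)/101 + √74 = (½)*(1/101)*209 + √74 = 209/202 + √74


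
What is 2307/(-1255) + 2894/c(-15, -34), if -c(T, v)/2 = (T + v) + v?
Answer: 1624504/104165 ≈ 15.595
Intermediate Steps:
c(T, v) = -4*v - 2*T (c(T, v) = -2*((T + v) + v) = -2*(T + 2*v) = -4*v - 2*T)
2307/(-1255) + 2894/c(-15, -34) = 2307/(-1255) + 2894/(-4*(-34) - 2*(-15)) = 2307*(-1/1255) + 2894/(136 + 30) = -2307/1255 + 2894/166 = -2307/1255 + 2894*(1/166) = -2307/1255 + 1447/83 = 1624504/104165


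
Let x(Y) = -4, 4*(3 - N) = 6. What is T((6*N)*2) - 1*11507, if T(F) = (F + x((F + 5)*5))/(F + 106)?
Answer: -713427/62 ≈ -11507.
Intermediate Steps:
N = 3/2 (N = 3 - ¼*6 = 3 - 3/2 = 3/2 ≈ 1.5000)
T(F) = (-4 + F)/(106 + F) (T(F) = (F - 4)/(F + 106) = (-4 + F)/(106 + F))
T((6*N)*2) - 1*11507 = (-4 + (6*(3/2))*2)/(106 + (6*(3/2))*2) - 1*11507 = (-4 + 9*2)/(106 + 9*2) - 11507 = (-4 + 18)/(106 + 18) - 11507 = 14/124 - 11507 = (1/124)*14 - 11507 = 7/62 - 11507 = -713427/62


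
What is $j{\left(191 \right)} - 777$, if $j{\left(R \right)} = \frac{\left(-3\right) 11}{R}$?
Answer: $- \frac{148440}{191} \approx -777.17$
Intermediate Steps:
$j{\left(R \right)} = - \frac{33}{R}$
$j{\left(191 \right)} - 777 = - \frac{33}{191} - 777 = - \frac{148440}{191}$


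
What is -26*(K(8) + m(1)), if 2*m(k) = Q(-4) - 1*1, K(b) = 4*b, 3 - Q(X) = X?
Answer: -910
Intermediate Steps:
Q(X) = 3 - X
m(k) = 3 (m(k) = ((3 - 1*(-4)) - 1*1)/2 = ((3 + 4) - 1)/2 = (7 - 1)/2 = (1/2)*6 = 3)
-26*(K(8) + m(1)) = -26*(4*8 + 3) = -26*(32 + 3) = -26*35 = -910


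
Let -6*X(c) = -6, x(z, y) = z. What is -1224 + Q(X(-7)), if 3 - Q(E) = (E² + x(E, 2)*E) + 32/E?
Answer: -1255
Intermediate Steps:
X(c) = 1 (X(c) = -⅙*(-6) = 1)
Q(E) = 3 - 32/E - 2*E² (Q(E) = 3 - ((E² + E*E) + 32/E) = 3 - ((E² + E²) + 32/E) = 3 - (2*E² + 32/E) = 3 + (-32/E - 2*E²) = 3 - 32/E - 2*E²)
-1224 + Q(X(-7)) = -1224 + (3 - 32/1 - 2*1²) = -1224 + (3 - 32*1 - 2*1) = -1224 + (3 - 32 - 2) = -1224 - 31 = -1255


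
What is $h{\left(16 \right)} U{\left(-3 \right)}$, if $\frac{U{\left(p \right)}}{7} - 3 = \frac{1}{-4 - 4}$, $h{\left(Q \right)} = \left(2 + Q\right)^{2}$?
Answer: $\frac{13041}{2} \approx 6520.5$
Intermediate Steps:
$U{\left(p \right)} = \frac{161}{8}$ ($U{\left(p \right)} = 21 + \frac{7}{-4 - 4} = 21 + \frac{7}{-8} = 21 + 7 \left(- \frac{1}{8}\right) = 21 - \frac{7}{8} = \frac{161}{8}$)
$h{\left(16 \right)} U{\left(-3 \right)} = \left(2 + 16\right)^{2} \cdot \frac{161}{8} = 18^{2} \cdot \frac{161}{8} = 324 \cdot \frac{161}{8} = \frac{13041}{2}$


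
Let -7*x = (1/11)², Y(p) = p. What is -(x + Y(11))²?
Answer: -86787856/717409 ≈ -120.97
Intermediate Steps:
x = -1/847 (x = -(1/11)²/7 = -⅐*1/121 = -1/847 ≈ -0.0011806)
-(x + Y(11))² = -(-1/847 + 11)² = -(9316/847)² = -1*86787856/717409 = -86787856/717409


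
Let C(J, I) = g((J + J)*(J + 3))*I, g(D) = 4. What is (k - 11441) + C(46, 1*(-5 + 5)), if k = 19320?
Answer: 7879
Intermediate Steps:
C(J, I) = 4*I
(k - 11441) + C(46, 1*(-5 + 5)) = (19320 - 11441) + 4*(1*(-5 + 5)) = 7879 + 4*(1*0) = 7879 + 4*0 = 7879 + 0 = 7879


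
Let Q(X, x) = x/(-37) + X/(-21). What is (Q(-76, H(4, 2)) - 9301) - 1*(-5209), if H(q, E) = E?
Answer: -3176714/777 ≈ -4088.4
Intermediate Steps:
Q(X, x) = -X/21 - x/37 (Q(X, x) = x*(-1/37) + X*(-1/21) = -x/37 - X/21 = -X/21 - x/37)
(Q(-76, H(4, 2)) - 9301) - 1*(-5209) = ((-1/21*(-76) - 1/37*2) - 9301) - 1*(-5209) = ((76/21 - 2/37) - 9301) + 5209 = (2770/777 - 9301) + 5209 = -7224107/777 + 5209 = -3176714/777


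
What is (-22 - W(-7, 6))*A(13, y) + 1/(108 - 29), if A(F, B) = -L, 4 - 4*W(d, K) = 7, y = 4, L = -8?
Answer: -13429/79 ≈ -169.99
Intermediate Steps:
W(d, K) = -¾ (W(d, K) = 1 - ¼*7 = 1 - 7/4 = -¾)
A(F, B) = 8 (A(F, B) = -1*(-8) = 8)
(-22 - W(-7, 6))*A(13, y) + 1/(108 - 29) = (-22 - 1*(-¾))*8 + 1/(108 - 29) = (-22 + ¾)*8 + 1/79 = -85/4*8 + 1/79 = -170 + 1/79 = -13429/79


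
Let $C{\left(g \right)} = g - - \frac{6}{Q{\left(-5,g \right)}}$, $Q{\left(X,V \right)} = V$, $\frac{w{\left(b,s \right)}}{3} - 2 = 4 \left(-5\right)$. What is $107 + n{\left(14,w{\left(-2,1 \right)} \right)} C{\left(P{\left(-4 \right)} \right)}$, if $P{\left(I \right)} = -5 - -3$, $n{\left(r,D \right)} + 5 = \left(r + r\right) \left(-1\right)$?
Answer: $272$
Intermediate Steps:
$w{\left(b,s \right)} = -54$ ($w{\left(b,s \right)} = 6 + 3 \cdot 4 \left(-5\right) = 6 + 3 \left(-20\right) = 6 - 60 = -54$)
$n{\left(r,D \right)} = -5 - 2 r$ ($n{\left(r,D \right)} = -5 + \left(r + r\right) \left(-1\right) = -5 + 2 r \left(-1\right) = -5 - 2 r$)
$P{\left(I \right)} = -2$ ($P{\left(I \right)} = -5 + 3 = -2$)
$C{\left(g \right)} = g + \frac{6}{g}$ ($C{\left(g \right)} = g - - \frac{6}{g} = g + \frac{6}{g}$)
$107 + n{\left(14,w{\left(-2,1 \right)} \right)} C{\left(P{\left(-4 \right)} \right)} = 107 + \left(-5 - 28\right) \left(-2 + \frac{6}{-2}\right) = 107 + \left(-5 - 28\right) \left(-2 + 6 \left(- \frac{1}{2}\right)\right) = 107 - 33 \left(-2 - 3\right) = 107 - -165 = 107 + 165 = 272$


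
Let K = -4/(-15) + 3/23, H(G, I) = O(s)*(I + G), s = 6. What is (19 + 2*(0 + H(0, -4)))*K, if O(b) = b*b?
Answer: -36853/345 ≈ -106.82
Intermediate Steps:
O(b) = b²
H(G, I) = 36*G + 36*I (H(G, I) = 6²*(I + G) = 36*(G + I) = 36*G + 36*I)
K = 137/345 (K = -4*(-1/15) + 3*(1/23) = 4/15 + 3/23 = 137/345 ≈ 0.39710)
(19 + 2*(0 + H(0, -4)))*K = (19 + 2*(0 + (36*0 + 36*(-4))))*(137/345) = (19 + 2*(0 + (0 - 144)))*(137/345) = (19 + 2*(0 - 144))*(137/345) = (19 + 2*(-144))*(137/345) = (19 - 288)*(137/345) = -269*137/345 = -36853/345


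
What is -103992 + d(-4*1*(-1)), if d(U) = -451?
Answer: -104443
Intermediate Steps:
-103992 + d(-4*1*(-1)) = -103992 - 451 = -104443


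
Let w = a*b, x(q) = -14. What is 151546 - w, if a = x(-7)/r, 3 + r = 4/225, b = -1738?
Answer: 9742006/61 ≈ 1.5971e+5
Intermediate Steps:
r = -671/225 (r = -3 + 4/225 = -671/225 ≈ -2.9822)
a = 3150/671 (a = -14/(-671/225) = -14*(-225/671) = 3150/671 ≈ 4.6945)
w = -497700/61 (w = (3150/671)*(-1738) = -497700/61 ≈ -8159.0)
151546 - w = 151546 - 1*(-497700/61) = 151546 + 497700/61 = 9742006/61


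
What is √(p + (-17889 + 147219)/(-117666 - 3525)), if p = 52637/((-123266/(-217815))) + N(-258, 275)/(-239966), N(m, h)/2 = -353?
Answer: √196457315363092823142740028626234/45958810725982 ≈ 304.98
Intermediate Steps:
N(m, h) = -706 (N(m, h) = 2*(-353) = -706)
p = 105816962687251/1137678806 (p = 52637/((-123266/(-217815))) - 706/(-239966) = 52637/((-123266*(-1/217815))) - 706*(-1/239966) = 52637/(9482/16755) + 353/119983 = 52637*(16755/9482) + 353/119983 = 881932935/9482 + 353/119983 = 105816962687251/1137678806 ≈ 93011.)
√(p + (-17889 + 147219)/(-117666 - 3525)) = √(105816962687251/1137678806 + (-17889 + 147219)/(-117666 - 3525)) = √(105816962687251/1137678806 + 129330/(-121191)) = √(105816962687251/1137678806 + 129330*(-1/121191)) = √(105816962687251/1137678806 - 43110/40397) = √(4274638796343551987/45958810725982) = √196457315363092823142740028626234/45958810725982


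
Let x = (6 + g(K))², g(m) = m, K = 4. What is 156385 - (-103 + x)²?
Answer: 156376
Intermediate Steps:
x = 100 (x = (6 + 4)² = 10² = 100)
156385 - (-103 + x)² = 156385 - (-103 + 100)² = 156385 - 1*(-3)² = 156385 - 1*9 = 156385 - 9 = 156376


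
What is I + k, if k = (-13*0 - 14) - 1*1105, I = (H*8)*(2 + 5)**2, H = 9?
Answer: 2409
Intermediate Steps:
I = 3528 (I = (9*8)*(2 + 5)**2 = 72*7**2 = 72*49 = 3528)
k = -1119 (k = (0 - 14) - 1105 = -14 - 1105 = -1119)
I + k = 3528 - 1119 = 2409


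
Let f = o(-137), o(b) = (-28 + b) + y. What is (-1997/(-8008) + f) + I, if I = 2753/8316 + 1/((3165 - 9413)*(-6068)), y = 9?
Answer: -1316148167665/8468355168 ≈ -155.42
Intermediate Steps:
o(b) = -19 + b (o(b) = (-28 + b) + 9 = -19 + b)
f = -156 (f = -19 - 137 = -156)
I = 2372139157/7165531296 (I = 2753*(1/8316) - 1/6068/(-6248) = 2753/8316 - 1/6248*(-1/6068) = 2753/8316 + 1/37912864 = 2372139157/7165531296 ≈ 0.33105)
(-1997/(-8008) + f) + I = (-1997/(-8008) - 156) + 2372139157/7165531296 = (-1997*(-1/8008) - 156) + 2372139157/7165531296 = (1997/8008 - 156) + 2372139157/7165531296 = -1247251/8008 + 2372139157/7165531296 = -1316148167665/8468355168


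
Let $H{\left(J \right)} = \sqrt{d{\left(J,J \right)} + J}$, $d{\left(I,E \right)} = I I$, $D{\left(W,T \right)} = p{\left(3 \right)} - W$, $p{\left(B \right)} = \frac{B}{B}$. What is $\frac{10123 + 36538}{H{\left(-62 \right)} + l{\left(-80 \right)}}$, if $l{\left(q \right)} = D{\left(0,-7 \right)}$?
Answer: $- \frac{46661}{3781} + \frac{46661 \sqrt{3782}}{3781} \approx 746.6$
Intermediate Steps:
$p{\left(B \right)} = 1$
$D{\left(W,T \right)} = 1 - W$
$l{\left(q \right)} = 1$ ($l{\left(q \right)} = 1 - 0 = 1 + 0 = 1$)
$d{\left(I,E \right)} = I^{2}$
$H{\left(J \right)} = \sqrt{J + J^{2}}$ ($H{\left(J \right)} = \sqrt{J^{2} + J} = \sqrt{J + J^{2}}$)
$\frac{10123 + 36538}{H{\left(-62 \right)} + l{\left(-80 \right)}} = \frac{10123 + 36538}{\sqrt{- 62 \left(1 - 62\right)} + 1} = \frac{46661}{\sqrt{\left(-62\right) \left(-61\right)} + 1} = \frac{46661}{\sqrt{3782} + 1} = \frac{46661}{1 + \sqrt{3782}}$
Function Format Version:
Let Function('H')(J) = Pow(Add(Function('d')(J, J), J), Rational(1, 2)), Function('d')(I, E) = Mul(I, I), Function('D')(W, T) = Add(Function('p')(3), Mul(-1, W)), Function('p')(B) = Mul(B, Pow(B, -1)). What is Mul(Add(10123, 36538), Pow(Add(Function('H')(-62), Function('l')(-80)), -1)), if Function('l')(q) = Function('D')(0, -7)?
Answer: Add(Rational(-46661, 3781), Mul(Rational(46661, 3781), Pow(3782, Rational(1, 2)))) ≈ 746.60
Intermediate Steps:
Function('p')(B) = 1
Function('D')(W, T) = Add(1, Mul(-1, W))
Function('l')(q) = 1 (Function('l')(q) = Add(1, Mul(-1, 0)) = Add(1, 0) = 1)
Function('d')(I, E) = Pow(I, 2)
Function('H')(J) = Pow(Add(J, Pow(J, 2)), Rational(1, 2)) (Function('H')(J) = Pow(Add(Pow(J, 2), J), Rational(1, 2)) = Pow(Add(J, Pow(J, 2)), Rational(1, 2)))
Mul(Add(10123, 36538), Pow(Add(Function('H')(-62), Function('l')(-80)), -1)) = Mul(Add(10123, 36538), Pow(Add(Pow(Mul(-62, Add(1, -62)), Rational(1, 2)), 1), -1)) = Mul(46661, Pow(Add(Pow(Mul(-62, -61), Rational(1, 2)), 1), -1)) = Mul(46661, Pow(Add(Pow(3782, Rational(1, 2)), 1), -1)) = Mul(46661, Pow(Add(1, Pow(3782, Rational(1, 2))), -1))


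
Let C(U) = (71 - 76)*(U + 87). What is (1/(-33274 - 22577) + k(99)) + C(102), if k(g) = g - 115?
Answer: -53672812/55851 ≈ -961.00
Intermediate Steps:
k(g) = -115 + g
C(U) = -435 - 5*U (C(U) = -5*(87 + U) = -435 - 5*U)
(1/(-33274 - 22577) + k(99)) + C(102) = (1/(-33274 - 22577) + (-115 + 99)) + (-435 - 5*102) = (1/(-55851) - 16) + (-435 - 510) = (-1/55851 - 16) - 945 = -893617/55851 - 945 = -53672812/55851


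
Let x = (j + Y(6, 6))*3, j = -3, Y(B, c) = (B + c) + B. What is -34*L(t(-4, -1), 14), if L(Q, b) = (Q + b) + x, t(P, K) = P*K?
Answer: -2142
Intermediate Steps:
Y(B, c) = c + 2*B
t(P, K) = K*P
x = 45 (x = (-3 + (6 + 2*6))*3 = (-3 + (6 + 12))*3 = (-3 + 18)*3 = 15*3 = 45)
L(Q, b) = 45 + Q + b (L(Q, b) = (Q + b) + 45 = 45 + Q + b)
-34*L(t(-4, -1), 14) = -34*(45 - 1*(-4) + 14) = -34*(45 + 4 + 14) = -34*63 = -2142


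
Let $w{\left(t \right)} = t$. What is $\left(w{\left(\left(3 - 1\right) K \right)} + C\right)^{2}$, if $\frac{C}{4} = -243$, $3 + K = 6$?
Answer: $933156$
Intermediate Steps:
$K = 3$ ($K = -3 + 6 = 3$)
$C = -972$ ($C = 4 \left(-243\right) = -972$)
$\left(w{\left(\left(3 - 1\right) K \right)} + C\right)^{2} = \left(\left(3 - 1\right) 3 - 972\right)^{2} = \left(2 \cdot 3 - 972\right)^{2} = \left(6 - 972\right)^{2} = \left(-966\right)^{2} = 933156$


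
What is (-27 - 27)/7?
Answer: -54/7 ≈ -7.7143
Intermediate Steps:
(-27 - 27)/7 = (1/7)*(-54) = -54/7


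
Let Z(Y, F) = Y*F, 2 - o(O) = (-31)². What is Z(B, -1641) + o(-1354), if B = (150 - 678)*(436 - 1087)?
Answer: -564058607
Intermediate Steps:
o(O) = -959 (o(O) = 2 - 1*(-31)² = 2 - 1*961 = 2 - 961 = -959)
B = 343728 (B = -528*(-651) = 343728)
Z(Y, F) = F*Y
Z(B, -1641) + o(-1354) = -1641*343728 - 959 = -564057648 - 959 = -564058607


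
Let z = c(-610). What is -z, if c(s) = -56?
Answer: 56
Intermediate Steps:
z = -56
-z = -1*(-56) = 56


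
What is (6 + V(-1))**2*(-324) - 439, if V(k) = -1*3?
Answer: -3355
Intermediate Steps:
V(k) = -3
(6 + V(-1))**2*(-324) - 439 = (6 - 3)**2*(-324) - 439 = 3**2*(-324) - 439 = 9*(-324) - 439 = -2916 - 439 = -3355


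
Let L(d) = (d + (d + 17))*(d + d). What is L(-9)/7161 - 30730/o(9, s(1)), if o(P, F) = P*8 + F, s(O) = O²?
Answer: -73352072/174251 ≈ -420.96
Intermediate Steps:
o(P, F) = F + 8*P (o(P, F) = 8*P + F = F + 8*P)
L(d) = 2*d*(17 + 2*d) (L(d) = (d + (17 + d))*(2*d) = (17 + 2*d)*(2*d) = 2*d*(17 + 2*d))
L(-9)/7161 - 30730/o(9, s(1)) = (2*(-9)*(17 + 2*(-9)))/7161 - 30730/(1² + 8*9) = (2*(-9)*(17 - 18))*(1/7161) - 30730/(1 + 72) = (2*(-9)*(-1))*(1/7161) - 30730/73 = 18*(1/7161) - 30730*1/73 = 6/2387 - 30730/73 = -73352072/174251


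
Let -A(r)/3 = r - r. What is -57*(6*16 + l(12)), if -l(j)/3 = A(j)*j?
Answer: -5472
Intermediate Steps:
A(r) = 0 (A(r) = -3*(r - r) = -3*0 = 0)
l(j) = 0 (l(j) = -0*j = -3*0 = 0)
-57*(6*16 + l(12)) = -57*(6*16 + 0) = -57*(96 + 0) = -57*96 = -5472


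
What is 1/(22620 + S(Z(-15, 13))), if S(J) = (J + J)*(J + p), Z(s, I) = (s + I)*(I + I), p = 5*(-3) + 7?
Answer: 1/28860 ≈ 3.4650e-5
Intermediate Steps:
p = -8 (p = -15 + 7 = -8)
Z(s, I) = 2*I*(I + s) (Z(s, I) = (I + s)*(2*I) = 2*I*(I + s))
S(J) = 2*J*(-8 + J) (S(J) = (J + J)*(J - 8) = (2*J)*(-8 + J) = 2*J*(-8 + J))
1/(22620 + S(Z(-15, 13))) = 1/(22620 + 2*(2*13*(13 - 15))*(-8 + 2*13*(13 - 15))) = 1/(22620 + 2*(2*13*(-2))*(-8 + 2*13*(-2))) = 1/(22620 + 2*(-52)*(-8 - 52)) = 1/(22620 + 2*(-52)*(-60)) = 1/(22620 + 6240) = 1/28860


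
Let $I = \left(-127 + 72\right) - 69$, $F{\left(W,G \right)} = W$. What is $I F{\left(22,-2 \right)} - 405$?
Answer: $-3133$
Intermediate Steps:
$I = -124$ ($I = -55 - 69 = -124$)
$I F{\left(22,-2 \right)} - 405 = \left(-124\right) 22 - 405 = -2728 - 405 = -3133$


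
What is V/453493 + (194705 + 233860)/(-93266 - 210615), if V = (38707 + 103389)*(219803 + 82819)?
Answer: 13067106701510727/137807906333 ≈ 94821.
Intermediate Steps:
V = 43001375712 (V = 142096*302622 = 43001375712)
V/453493 + (194705 + 233860)/(-93266 - 210615) = 43001375712/453493 + (194705 + 233860)/(-93266 - 210615) = 43001375712*(1/453493) + 428565/(-303881) = 43001375712/453493 + 428565*(-1/303881) = 43001375712/453493 - 428565/303881 = 13067106701510727/137807906333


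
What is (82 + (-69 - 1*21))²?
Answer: 64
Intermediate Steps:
(82 + (-69 - 1*21))² = (82 + (-69 - 21))² = (82 - 90)² = (-8)² = 64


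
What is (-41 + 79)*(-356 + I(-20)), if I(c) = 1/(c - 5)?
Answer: -338238/25 ≈ -13530.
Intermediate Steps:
I(c) = 1/(-5 + c)
(-41 + 79)*(-356 + I(-20)) = (-41 + 79)*(-356 + 1/(-5 - 20)) = 38*(-356 + 1/(-25)) = 38*(-356 - 1/25) = 38*(-8901/25) = -338238/25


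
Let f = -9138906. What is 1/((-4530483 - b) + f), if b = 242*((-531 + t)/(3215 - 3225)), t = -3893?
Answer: -5/68882249 ≈ -7.2588e-8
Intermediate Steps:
b = 535304/5 (b = 242*((-531 - 3893)/(3215 - 3225)) = 242*(-4424/(-10)) = 242*(-4424*(-⅒)) = 242*(2212/5) = 535304/5 ≈ 1.0706e+5)
1/((-4530483 - b) + f) = 1/((-4530483 - 1*535304/5) - 9138906) = 1/((-4530483 - 535304/5) - 9138906) = 1/(-23187719/5 - 9138906) = 1/(-68882249/5) = -5/68882249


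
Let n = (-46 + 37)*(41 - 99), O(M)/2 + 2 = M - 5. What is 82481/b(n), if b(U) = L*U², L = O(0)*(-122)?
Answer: 11783/66486096 ≈ 0.00017723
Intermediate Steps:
O(M) = -14 + 2*M (O(M) = -4 + 2*(M - 5) = -4 + 2*(-5 + M) = -4 + (-10 + 2*M) = -14 + 2*M)
L = 1708 (L = (-14 + 2*0)*(-122) = (-14 + 0)*(-122) = -14*(-122) = 1708)
n = 522 (n = -9*(-58) = 522)
b(U) = 1708*U²
82481/b(n) = 82481/((1708*522²)) = 82481/((1708*272484)) = 82481/465402672 = 82481*(1/465402672) = 11783/66486096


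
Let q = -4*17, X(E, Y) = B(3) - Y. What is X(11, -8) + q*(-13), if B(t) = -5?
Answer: 887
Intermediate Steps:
X(E, Y) = -5 - Y
q = -68
X(11, -8) + q*(-13) = (-5 - 1*(-8)) - 68*(-13) = (-5 + 8) + 884 = 3 + 884 = 887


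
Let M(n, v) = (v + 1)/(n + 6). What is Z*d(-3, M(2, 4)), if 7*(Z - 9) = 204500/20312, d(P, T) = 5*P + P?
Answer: -3339351/17773 ≈ -187.89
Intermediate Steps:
M(n, v) = (1 + v)/(6 + n)
d(P, T) = 6*P
Z = 371039/35546 (Z = 9 + (204500/20312)/7 = 9 + (204500*(1/20312))/7 = 9 + (⅐)*(51125/5078) = 9 + 51125/35546 = 371039/35546 ≈ 10.438)
Z*d(-3, M(2, 4)) = 371039*(6*(-3))/35546 = (371039/35546)*(-18) = -3339351/17773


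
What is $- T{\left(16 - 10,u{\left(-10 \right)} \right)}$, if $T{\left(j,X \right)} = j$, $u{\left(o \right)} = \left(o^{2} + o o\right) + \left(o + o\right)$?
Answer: $-6$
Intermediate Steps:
$u{\left(o \right)} = 2 o + 2 o^{2}$ ($u{\left(o \right)} = \left(o^{2} + o^{2}\right) + 2 o = 2 o^{2} + 2 o = 2 o + 2 o^{2}$)
$- T{\left(16 - 10,u{\left(-10 \right)} \right)} = - (16 - 10) = \left(-1\right) 6 = -6$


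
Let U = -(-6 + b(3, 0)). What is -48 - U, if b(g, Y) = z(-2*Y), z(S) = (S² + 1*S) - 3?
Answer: -57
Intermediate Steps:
z(S) = -3 + S + S² (z(S) = (S² + S) - 3 = (S + S²) - 3 = -3 + S + S²)
b(g, Y) = -3 - 2*Y + 4*Y² (b(g, Y) = -3 - 2*Y + (-2*Y)² = -3 - 2*Y + 4*Y²)
U = 9 (U = -(-6 + (-3 - 2*0 + 4*0²)) = -(-6 + (-3 + 0 + 4*0)) = -(-6 + (-3 + 0 + 0)) = -(-6 - 3) = -1*(-9) = 9)
-48 - U = -48 - 1*9 = -48 - 9 = -57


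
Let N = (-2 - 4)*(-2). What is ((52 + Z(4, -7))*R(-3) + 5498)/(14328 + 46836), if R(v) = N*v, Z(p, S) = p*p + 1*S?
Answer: 1651/30582 ≈ 0.053986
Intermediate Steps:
N = 12 (N = -6*(-2) = 12)
Z(p, S) = S + p² (Z(p, S) = p² + S = S + p²)
R(v) = 12*v
((52 + Z(4, -7))*R(-3) + 5498)/(14328 + 46836) = ((52 + (-7 + 4²))*(12*(-3)) + 5498)/(14328 + 46836) = ((52 + (-7 + 16))*(-36) + 5498)/61164 = ((52 + 9)*(-36) + 5498)*(1/61164) = (61*(-36) + 5498)*(1/61164) = (-2196 + 5498)*(1/61164) = 3302*(1/61164) = 1651/30582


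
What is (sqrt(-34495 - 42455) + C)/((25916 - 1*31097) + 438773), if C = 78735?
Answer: 78735/433592 + 45*I*sqrt(38)/433592 ≈ 0.18159 + 0.00063977*I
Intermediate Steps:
(sqrt(-34495 - 42455) + C)/((25916 - 1*31097) + 438773) = (sqrt(-34495 - 42455) + 78735)/((25916 - 1*31097) + 438773) = (sqrt(-76950) + 78735)/((25916 - 31097) + 438773) = (45*I*sqrt(38) + 78735)/(-5181 + 438773) = (78735 + 45*I*sqrt(38))/433592 = (78735 + 45*I*sqrt(38))*(1/433592) = 78735/433592 + 45*I*sqrt(38)/433592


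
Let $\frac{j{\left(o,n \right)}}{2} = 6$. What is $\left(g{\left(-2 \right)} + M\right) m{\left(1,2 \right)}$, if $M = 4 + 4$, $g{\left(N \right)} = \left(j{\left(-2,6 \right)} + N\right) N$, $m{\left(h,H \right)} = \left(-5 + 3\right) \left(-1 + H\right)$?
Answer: $24$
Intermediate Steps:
$j{\left(o,n \right)} = 12$ ($j{\left(o,n \right)} = 2 \cdot 6 = 12$)
$m{\left(h,H \right)} = 2 - 2 H$ ($m{\left(h,H \right)} = - 2 \left(-1 + H\right) = 2 - 2 H$)
$g{\left(N \right)} = N \left(12 + N\right)$ ($g{\left(N \right)} = \left(12 + N\right) N = N \left(12 + N\right)$)
$M = 8$
$\left(g{\left(-2 \right)} + M\right) m{\left(1,2 \right)} = \left(- 2 \left(12 - 2\right) + 8\right) \left(2 - 4\right) = \left(\left(-2\right) 10 + 8\right) \left(2 - 4\right) = \left(-20 + 8\right) \left(-2\right) = \left(-12\right) \left(-2\right) = 24$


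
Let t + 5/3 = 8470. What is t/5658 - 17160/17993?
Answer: 165838325/305413182 ≈ 0.54300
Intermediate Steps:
t = 25405/3 (t = -5/3 + 8470 = 25405/3 ≈ 8468.3)
t/5658 - 17160/17993 = (25405/3)/5658 - 17160/17993 = (25405/3)*(1/5658) - 17160*1/17993 = 25405/16974 - 17160/17993 = 165838325/305413182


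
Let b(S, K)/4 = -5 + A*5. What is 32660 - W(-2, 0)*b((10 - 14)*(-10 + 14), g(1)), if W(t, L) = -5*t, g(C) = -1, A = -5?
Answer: 33860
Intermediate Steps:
b(S, K) = -120 (b(S, K) = 4*(-5 - 5*5) = 4*(-5 - 25) = 4*(-30) = -120)
32660 - W(-2, 0)*b((10 - 14)*(-10 + 14), g(1)) = 32660 - (-5*(-2))*(-120) = 32660 - 10*(-120) = 32660 - 1*(-1200) = 32660 + 1200 = 33860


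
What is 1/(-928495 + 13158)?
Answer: -1/915337 ≈ -1.0925e-6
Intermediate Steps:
1/(-928495 + 13158) = 1/(-915337) = -1/915337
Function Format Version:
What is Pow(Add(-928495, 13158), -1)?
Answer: Rational(-1, 915337) ≈ -1.0925e-6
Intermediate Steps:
Pow(Add(-928495, 13158), -1) = Pow(-915337, -1) = Rational(-1, 915337)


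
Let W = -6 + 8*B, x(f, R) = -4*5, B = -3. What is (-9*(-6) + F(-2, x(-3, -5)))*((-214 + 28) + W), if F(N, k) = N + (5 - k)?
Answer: -16632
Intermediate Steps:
x(f, R) = -20
F(N, k) = 5 + N - k
W = -30 (W = -6 + 8*(-3) = -6 - 24 = -30)
(-9*(-6) + F(-2, x(-3, -5)))*((-214 + 28) + W) = (-9*(-6) + (5 - 2 - 1*(-20)))*((-214 + 28) - 30) = (54 + (5 - 2 + 20))*(-186 - 30) = (54 + 23)*(-216) = 77*(-216) = -16632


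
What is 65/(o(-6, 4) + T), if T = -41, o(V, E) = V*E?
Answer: -1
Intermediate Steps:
o(V, E) = E*V
65/(o(-6, 4) + T) = 65/(4*(-6) - 41) = 65/(-24 - 41) = 65/(-65) = -1/65*65 = -1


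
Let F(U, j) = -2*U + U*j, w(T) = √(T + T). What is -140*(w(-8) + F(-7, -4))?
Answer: -5880 - 560*I ≈ -5880.0 - 560.0*I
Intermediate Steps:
w(T) = √2*√T (w(T) = √(2*T) = √2*√T)
-140*(w(-8) + F(-7, -4)) = -140*(√2*√(-8) - 7*(-2 - 4)) = -140*(√2*(2*I*√2) - 7*(-6)) = -140*(4*I + 42) = -140*(42 + 4*I) = -5880 - 560*I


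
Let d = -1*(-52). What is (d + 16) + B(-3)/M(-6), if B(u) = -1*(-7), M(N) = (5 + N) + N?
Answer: 67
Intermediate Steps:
d = 52
M(N) = 5 + 2*N
B(u) = 7
(d + 16) + B(-3)/M(-6) = (52 + 16) + 7/(5 + 2*(-6)) = 68 + 7/(5 - 12) = 68 + 7/(-7) = 68 + 7*(-1/7) = 68 - 1 = 67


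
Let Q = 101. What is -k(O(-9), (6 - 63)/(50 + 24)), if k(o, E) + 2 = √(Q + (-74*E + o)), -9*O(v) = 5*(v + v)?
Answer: 2 - 2*√42 ≈ -10.961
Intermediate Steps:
O(v) = -10*v/9 (O(v) = -5*(v + v)/9 = -5*2*v/9 = -10*v/9)
k(o, E) = -2 + √(101 + o - 74*E) (k(o, E) = -2 + √(101 + (-74*E + o)) = -2 + √(101 + (o - 74*E)) = -2 + √(101 + o - 74*E))
-k(O(-9), (6 - 63)/(50 + 24)) = -(-2 + √(101 - 10/9*(-9) - 74*(6 - 63)/(50 + 24))) = -(-2 + √(101 + 10 - (-4218)/74)) = -(-2 + √(101 + 10 - 74*(-57/74))) = -(-2 + √(101 + 10 + 57)) = -(-2 + √168) = -(-2 + 2*√42) = 2 - 2*√42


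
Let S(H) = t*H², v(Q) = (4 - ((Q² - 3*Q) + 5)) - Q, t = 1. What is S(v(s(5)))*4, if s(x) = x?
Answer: 1024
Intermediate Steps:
v(Q) = -1 - Q² + 2*Q (v(Q) = (4 - (5 + Q² - 3*Q)) - Q = (4 + (-5 - Q² + 3*Q)) - Q = (-1 - Q² + 3*Q) - Q = -1 - Q² + 2*Q)
S(H) = H² (S(H) = 1*H² = H²)
S(v(s(5)))*4 = (-1 - 1*5² + 2*5)²*4 = (-1 - 1*25 + 10)²*4 = (-1 - 25 + 10)²*4 = (-16)²*4 = 256*4 = 1024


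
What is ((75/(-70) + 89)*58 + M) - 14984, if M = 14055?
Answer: 29196/7 ≈ 4170.9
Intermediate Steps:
((75/(-70) + 89)*58 + M) - 14984 = ((75/(-70) + 89)*58 + 14055) - 14984 = ((75*(-1/70) + 89)*58 + 14055) - 14984 = ((-15/14 + 89)*58 + 14055) - 14984 = ((1231/14)*58 + 14055) - 14984 = (35699/7 + 14055) - 14984 = 134084/7 - 14984 = 29196/7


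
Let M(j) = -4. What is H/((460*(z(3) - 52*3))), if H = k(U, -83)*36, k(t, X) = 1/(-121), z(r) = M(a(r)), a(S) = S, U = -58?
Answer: 9/2226400 ≈ 4.0424e-6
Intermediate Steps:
z(r) = -4
k(t, X) = -1/121
H = -36/121 (H = -1/121*36 = -36/121 ≈ -0.29752)
H/((460*(z(3) - 52*3))) = -36*1/(460*(-4 - 52*3))/121 = -36*1/(460*(-4 - 156))/121 = -36/(121*(460*(-160))) = -36/121/(-73600) = -36/121*(-1/73600) = 9/2226400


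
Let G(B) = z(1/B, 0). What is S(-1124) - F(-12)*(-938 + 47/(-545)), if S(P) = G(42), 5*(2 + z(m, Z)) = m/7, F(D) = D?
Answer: -1804035047/160230 ≈ -11259.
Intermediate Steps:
z(m, Z) = -2 + m/35 (z(m, Z) = -2 + (m/7)/5 = -2 + m/35)
G(B) = -2 + 1/(35*B)
S(P) = -2939/1470 (S(P) = -2 + (1/35)/42 = -2 + (1/35)*(1/42) = -2 + 1/1470 = -2939/1470)
S(-1124) - F(-12)*(-938 + 47/(-545)) = -2939/1470 - (-12)*(-938 + 47/(-545)) = -2939/1470 - (-12)*(-938 + 47*(-1/545)) = -2939/1470 - (-12)*(-938 - 47/545) = -2939/1470 - (-12)*(-511257)/545 = -2939/1470 - 1*6135084/545 = -2939/1470 - 6135084/545 = -1804035047/160230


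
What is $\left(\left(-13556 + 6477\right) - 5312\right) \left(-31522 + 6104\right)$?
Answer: $314954438$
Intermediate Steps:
$\left(\left(-13556 + 6477\right) - 5312\right) \left(-31522 + 6104\right) = \left(-7079 - 5312\right) \left(-25418\right) = \left(-12391\right) \left(-25418\right) = 314954438$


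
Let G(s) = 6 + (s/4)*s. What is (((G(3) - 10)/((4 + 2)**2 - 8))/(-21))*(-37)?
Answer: -37/336 ≈ -0.11012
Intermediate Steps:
G(s) = 6 + s**2/4 (G(s) = 6 + (s*(1/4))*s = 6 + (s/4)*s = 6 + s**2/4)
(((G(3) - 10)/((4 + 2)**2 - 8))/(-21))*(-37) = ((((6 + (1/4)*3**2) - 10)/((4 + 2)**2 - 8))/(-21))*(-37) = -((6 + (1/4)*9) - 10)/(21*(6**2 - 8))*(-37) = -((6 + 9/4) - 10)/(21*(36 - 8))*(-37) = -(33/4 - 10)/(21*28)*(-37) = -(-1)/(12*28)*(-37) = -1/21*(-1/16)*(-37) = (1/336)*(-37) = -37/336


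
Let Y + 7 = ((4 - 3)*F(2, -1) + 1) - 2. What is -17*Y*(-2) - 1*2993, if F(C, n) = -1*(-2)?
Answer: -3197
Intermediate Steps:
F(C, n) = 2
Y = -6 (Y = -7 + (((4 - 3)*2 + 1) - 2) = -7 + ((1*2 + 1) - 2) = -7 + ((2 + 1) - 2) = -7 + (3 - 2) = -7 + 1 = -6)
-17*Y*(-2) - 1*2993 = -17*(-6)*(-2) - 1*2993 = 102*(-2) - 2993 = -204 - 2993 = -3197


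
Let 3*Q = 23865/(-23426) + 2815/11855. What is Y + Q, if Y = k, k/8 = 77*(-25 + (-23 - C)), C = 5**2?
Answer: -7493022472661/166629138 ≈ -44968.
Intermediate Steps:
C = 25
k = -44968 (k = 8*(77*(-25 + (-23 - 1*25))) = 8*(77*(-25 + (-23 - 25))) = 8*(77*(-25 - 48)) = 8*(77*(-73)) = 8*(-5621) = -44968)
Q = -43395077/166629138 (Q = (23865/(-23426) + 2815/11855)/3 = (23865*(-1/23426) + 2815*(1/11855))/3 = (-23865/23426 + 563/2371)/3 = (1/3)*(-43395077/55543046) = -43395077/166629138 ≈ -0.26043)
Y = -44968
Y + Q = -44968 - 43395077/166629138 = -7493022472661/166629138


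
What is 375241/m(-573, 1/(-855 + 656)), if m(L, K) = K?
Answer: -74672959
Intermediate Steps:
375241/m(-573, 1/(-855 + 656)) = 375241/(1/(-855 + 656)) = 375241/(1/(-199)) = 375241/(-1/199) = 375241*(-199) = -74672959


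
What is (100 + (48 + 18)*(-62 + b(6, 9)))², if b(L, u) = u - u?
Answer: 15936064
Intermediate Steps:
b(L, u) = 0
(100 + (48 + 18)*(-62 + b(6, 9)))² = (100 + (48 + 18)*(-62 + 0))² = (100 + 66*(-62))² = (100 - 4092)² = (-3992)² = 15936064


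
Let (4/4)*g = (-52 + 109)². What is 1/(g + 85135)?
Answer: 1/88384 ≈ 1.1314e-5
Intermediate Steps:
g = 3249 (g = (-52 + 109)² = 57² = 3249)
1/(g + 85135) = 1/(3249 + 85135) = 1/88384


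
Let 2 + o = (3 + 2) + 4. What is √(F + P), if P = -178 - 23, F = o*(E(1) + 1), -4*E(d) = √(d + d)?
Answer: √(-776 - 7*√2)/2 ≈ 14.017*I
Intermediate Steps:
E(d) = -√2*√d/4 (E(d) = -√(d + d)/4 = -√2*√d/4)
o = 7 (o = -2 + ((3 + 2) + 4) = -2 + (5 + 4) = -2 + 9 = 7)
F = 7 - 7*√2/4 (F = 7*(-√2*√1/4 + 1) = 7*(-¼*√2*1 + 1) = 7*(-√2/4 + 1) = 7*(1 - √2/4) = 7 - 7*√2/4 ≈ 4.5251)
P = -201
√(F + P) = √((7 - 7*√2/4) - 201) = √(-194 - 7*√2/4)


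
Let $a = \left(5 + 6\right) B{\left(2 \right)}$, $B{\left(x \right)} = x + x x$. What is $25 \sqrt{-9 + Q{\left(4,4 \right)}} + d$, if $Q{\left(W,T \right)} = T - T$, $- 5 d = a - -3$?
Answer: $- \frac{69}{5} + 75 i \approx -13.8 + 75.0 i$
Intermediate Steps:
$B{\left(x \right)} = x + x^{2}$
$a = 66$ ($a = \left(5 + 6\right) 2 \left(1 + 2\right) = 11 \cdot 2 \cdot 3 = 11 \cdot 6 = 66$)
$d = - \frac{69}{5}$ ($d = - \frac{66 - -3}{5} = - \frac{66 + 3}{5} = \left(- \frac{1}{5}\right) 69 = - \frac{69}{5} \approx -13.8$)
$Q{\left(W,T \right)} = 0$
$25 \sqrt{-9 + Q{\left(4,4 \right)}} + d = 25 \sqrt{-9 + 0} - \frac{69}{5} = 25 \sqrt{-9} - \frac{69}{5} = 25 \cdot 3 i - \frac{69}{5} = 75 i - \frac{69}{5} = - \frac{69}{5} + 75 i$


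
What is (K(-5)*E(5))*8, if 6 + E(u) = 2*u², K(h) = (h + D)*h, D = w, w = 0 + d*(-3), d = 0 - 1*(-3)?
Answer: 24640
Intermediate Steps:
d = 3 (d = 0 + 3 = 3)
w = -9 (w = 0 + 3*(-3) = 0 - 9 = -9)
D = -9
K(h) = h*(-9 + h) (K(h) = (h - 9)*h = (-9 + h)*h = h*(-9 + h))
E(u) = -6 + 2*u²
(K(-5)*E(5))*8 = ((-5*(-9 - 5))*(-6 + 2*5²))*8 = ((-5*(-14))*(-6 + 2*25))*8 = (70*(-6 + 50))*8 = (70*44)*8 = 3080*8 = 24640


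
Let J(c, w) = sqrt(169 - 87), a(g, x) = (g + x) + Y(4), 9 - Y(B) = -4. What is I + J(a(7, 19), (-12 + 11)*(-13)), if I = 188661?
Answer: 188661 + sqrt(82) ≈ 1.8867e+5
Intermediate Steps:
Y(B) = 13 (Y(B) = 9 - 1*(-4) = 9 + 4 = 13)
a(g, x) = 13 + g + x (a(g, x) = (g + x) + 13 = 13 + g + x)
J(c, w) = sqrt(82)
I + J(a(7, 19), (-12 + 11)*(-13)) = 188661 + sqrt(82)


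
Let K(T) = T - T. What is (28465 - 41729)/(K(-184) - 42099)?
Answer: 13264/42099 ≈ 0.31507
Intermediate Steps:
K(T) = 0
(28465 - 41729)/(K(-184) - 42099) = (28465 - 41729)/(0 - 42099) = -13264/(-42099) = -13264*(-1/42099) = 13264/42099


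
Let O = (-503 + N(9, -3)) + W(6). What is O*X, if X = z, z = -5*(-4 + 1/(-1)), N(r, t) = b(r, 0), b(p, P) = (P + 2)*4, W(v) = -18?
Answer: -12825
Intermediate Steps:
b(p, P) = 8 + 4*P (b(p, P) = (2 + P)*4 = 8 + 4*P)
N(r, t) = 8 (N(r, t) = 8 + 4*0 = 8 + 0 = 8)
z = 25 (z = -5*(-4 - 1) = -5*(-5) = 25)
X = 25
O = -513 (O = (-503 + 8) - 18 = -495 - 18 = -513)
O*X = -513*25 = -12825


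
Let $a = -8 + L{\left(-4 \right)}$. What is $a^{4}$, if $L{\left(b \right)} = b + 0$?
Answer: $20736$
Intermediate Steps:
$L{\left(b \right)} = b$
$a = -12$ ($a = -8 - 4 = -12$)
$a^{4} = \left(-12\right)^{4} = 20736$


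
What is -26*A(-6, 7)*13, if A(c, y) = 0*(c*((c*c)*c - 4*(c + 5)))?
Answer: 0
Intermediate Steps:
A(c, y) = 0 (A(c, y) = 0*(c*(c²*c - 4*(5 + c))) = 0*(c*(c³ + (-20 - 4*c))) = 0*(c*(-20 + c³ - 4*c)) = 0)
-26*A(-6, 7)*13 = -26*0*13 = 0*13 = 0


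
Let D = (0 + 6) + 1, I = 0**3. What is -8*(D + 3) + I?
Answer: -80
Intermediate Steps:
I = 0
D = 7 (D = 6 + 1 = 7)
-8*(D + 3) + I = -8*(7 + 3) + 0 = -8*10 + 0 = -80 + 0 = -80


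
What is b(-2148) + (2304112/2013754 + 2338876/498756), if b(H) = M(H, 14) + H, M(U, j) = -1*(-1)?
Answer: -268815917162044/125546486253 ≈ -2141.2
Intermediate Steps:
M(U, j) = 1
b(H) = 1 + H
b(-2148) + (2304112/2013754 + 2338876/498756) = (1 - 2148) + (2304112/2013754 + 2338876/498756) = -2147 + (2304112*(1/2013754) + 2338876*(1/498756)) = -2147 + (1152056/1006877 + 584719/124689) = -2147 + 732388823147/125546486253 = -268815917162044/125546486253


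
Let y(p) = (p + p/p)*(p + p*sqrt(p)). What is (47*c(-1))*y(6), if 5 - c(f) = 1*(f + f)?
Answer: 13818 + 13818*sqrt(6) ≈ 47665.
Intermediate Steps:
c(f) = 5 - 2*f (c(f) = 5 - (f + f) = 5 - 2*f)
y(p) = (1 + p)*(p + p**(3/2)) (y(p) = (p + 1)*(p + p**(3/2)) = (1 + p)*(p + p**(3/2)))
(47*c(-1))*y(6) = (47*(5 - 2*(-1)))*(6 + 6**2 + 6**(3/2) + 6**(5/2)) = (47*(5 + 2))*(6 + 36 + 6*sqrt(6) + 36*sqrt(6)) = (47*7)*(42 + 42*sqrt(6)) = 329*(42 + 42*sqrt(6)) = 13818 + 13818*sqrt(6)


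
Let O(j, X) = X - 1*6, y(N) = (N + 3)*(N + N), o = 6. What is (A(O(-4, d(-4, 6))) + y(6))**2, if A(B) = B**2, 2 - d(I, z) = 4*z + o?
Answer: 1597696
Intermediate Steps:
y(N) = 2*N*(3 + N) (y(N) = (3 + N)*(2*N) = 2*N*(3 + N))
d(I, z) = -4 - 4*z (d(I, z) = 2 - (4*z + 6) = 2 - (6 + 4*z) = 2 + (-6 - 4*z) = -4 - 4*z)
O(j, X) = -6 + X (O(j, X) = X - 6 = -6 + X)
(A(O(-4, d(-4, 6))) + y(6))**2 = ((-6 + (-4 - 4*6))**2 + 2*6*(3 + 6))**2 = ((-6 + (-4 - 24))**2 + 2*6*9)**2 = ((-6 - 28)**2 + 108)**2 = ((-34)**2 + 108)**2 = (1156 + 108)**2 = 1264**2 = 1597696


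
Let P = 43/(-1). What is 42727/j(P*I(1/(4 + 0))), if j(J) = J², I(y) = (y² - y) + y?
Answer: 10938112/1849 ≈ 5915.7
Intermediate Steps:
P = -43 (P = 43*(-1) = -43)
I(y) = y²
42727/j(P*I(1/(4 + 0))) = 42727/((-43/(4 + 0)²)²) = 42727/((-43*(1/4)²)²) = 42727/((-43*(¼)²)²) = 42727/((-43*1/16)²) = 42727/((-43/16)²) = 42727/(1849/256) = 42727*(256/1849) = 10938112/1849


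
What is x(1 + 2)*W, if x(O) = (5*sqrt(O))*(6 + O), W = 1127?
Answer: 50715*sqrt(3) ≈ 87841.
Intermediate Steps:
x(O) = 5*sqrt(O)*(6 + O)
x(1 + 2)*W = (5*sqrt(1 + 2)*(6 + (1 + 2)))*1127 = (5*sqrt(3)*(6 + 3))*1127 = (5*sqrt(3)*9)*1127 = (45*sqrt(3))*1127 = 50715*sqrt(3)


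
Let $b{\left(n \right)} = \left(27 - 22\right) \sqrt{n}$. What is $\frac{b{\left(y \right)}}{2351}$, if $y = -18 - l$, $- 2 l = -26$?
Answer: $\frac{5 i \sqrt{31}}{2351} \approx 0.011841 i$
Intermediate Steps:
$l = 13$ ($l = \left(- \frac{1}{2}\right) \left(-26\right) = 13$)
$y = -31$ ($y = -18 - 13 = -31$)
$b{\left(n \right)} = 5 \sqrt{n}$
$\frac{b{\left(y \right)}}{2351} = \frac{5 \sqrt{-31}}{2351} = 5 i \sqrt{31} \cdot \frac{1}{2351} = \frac{5 i \sqrt{31}}{2351}$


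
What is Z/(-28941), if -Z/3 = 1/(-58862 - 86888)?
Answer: -1/1406050250 ≈ -7.1121e-10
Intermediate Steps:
Z = 3/145750 (Z = -3/(-58862 - 86888) = -3/(-145750) = -3*(-1/145750) = 3/145750 ≈ 2.0583e-5)
Z/(-28941) = (3/145750)/(-28941) = (3/145750)*(-1/28941) = -1/1406050250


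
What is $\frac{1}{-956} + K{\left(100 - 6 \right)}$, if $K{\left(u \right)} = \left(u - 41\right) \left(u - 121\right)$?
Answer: $- \frac{1368037}{956} \approx -1431.0$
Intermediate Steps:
$K{\left(u \right)} = \left(-121 + u\right) \left(-41 + u\right)$ ($K{\left(u \right)} = \left(-41 + u\right) \left(-121 + u\right) = \left(-121 + u\right) \left(-41 + u\right)$)
$\frac{1}{-956} + K{\left(100 - 6 \right)} = \frac{1}{-956} + \left(4961 + \left(100 - 6\right)^{2} - 162 \left(100 - 6\right)\right) = - \frac{1}{956} + \left(4961 + \left(100 - 6\right)^{2} - 162 \left(100 - 6\right)\right) = - \frac{1}{956} + \left(4961 + 94^{2} - 15228\right) = - \frac{1}{956} + \left(4961 + 8836 - 15228\right) = - \frac{1}{956} - 1431 = - \frac{1368037}{956}$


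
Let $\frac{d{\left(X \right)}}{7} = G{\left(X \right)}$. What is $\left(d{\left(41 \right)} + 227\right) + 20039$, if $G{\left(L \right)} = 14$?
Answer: $20364$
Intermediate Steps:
$d{\left(X \right)} = 98$ ($d{\left(X \right)} = 7 \cdot 14 = 98$)
$\left(d{\left(41 \right)} + 227\right) + 20039 = \left(98 + 227\right) + 20039 = 325 + 20039 = 20364$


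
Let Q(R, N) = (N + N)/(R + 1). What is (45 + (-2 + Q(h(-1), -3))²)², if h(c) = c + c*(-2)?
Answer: 4900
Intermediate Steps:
h(c) = -c (h(c) = c - 2*c = -c)
Q(R, N) = 2*N/(1 + R) (Q(R, N) = (2*N)/(1 + R) = 2*N/(1 + R))
(45 + (-2 + Q(h(-1), -3))²)² = (45 + (-2 + 2*(-3)/(1 - 1*(-1)))²)² = (45 + (-2 + 2*(-3)/(1 + 1))²)² = (45 + (-2 + 2*(-3)/2)²)² = (45 + (-2 + 2*(-3)*(½))²)² = (45 + (-2 - 3)²)² = (45 + (-5)²)² = (45 + 25)² = 70² = 4900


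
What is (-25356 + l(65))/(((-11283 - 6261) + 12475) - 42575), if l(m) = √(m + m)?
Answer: 6339/11911 - √130/47644 ≈ 0.53196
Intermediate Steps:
l(m) = √2*√m (l(m) = √(2*m) = √2*√m)
(-25356 + l(65))/(((-11283 - 6261) + 12475) - 42575) = (-25356 + √2*√65)/(((-11283 - 6261) + 12475) - 42575) = (-25356 + √130)/((-17544 + 12475) - 42575) = (-25356 + √130)/(-5069 - 42575) = (-25356 + √130)/(-47644) = (-25356 + √130)*(-1/47644) = 6339/11911 - √130/47644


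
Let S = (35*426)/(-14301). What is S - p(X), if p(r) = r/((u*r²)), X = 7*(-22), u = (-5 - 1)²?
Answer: -1311853/1258488 ≈ -1.0424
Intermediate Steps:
u = 36 (u = (-6)² = 36)
X = -154
S = -710/681 (S = 14910*(-1/14301) = -710/681 ≈ -1.0426)
p(r) = 1/(36*r) (p(r) = r/((36*r²)) = r*(1/(36*r²)) = 1/(36*r))
S - p(X) = -710/681 - 1/(36*(-154)) = -710/681 - (-1)/(36*154) = -710/681 - 1*(-1/5544) = -710/681 + 1/5544 = -1311853/1258488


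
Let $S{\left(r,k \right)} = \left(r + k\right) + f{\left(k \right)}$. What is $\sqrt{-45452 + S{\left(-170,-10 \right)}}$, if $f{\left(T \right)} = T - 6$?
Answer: $12 i \sqrt{317} \approx 213.65 i$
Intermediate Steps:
$f{\left(T \right)} = -6 + T$ ($f{\left(T \right)} = T - 6 = -6 + T$)
$S{\left(r,k \right)} = -6 + r + 2 k$ ($S{\left(r,k \right)} = \left(r + k\right) + \left(-6 + k\right) = \left(k + r\right) + \left(-6 + k\right) = -6 + r + 2 k$)
$\sqrt{-45452 + S{\left(-170,-10 \right)}} = \sqrt{-45452 - 196} = \sqrt{-45648} = 12 i \sqrt{317}$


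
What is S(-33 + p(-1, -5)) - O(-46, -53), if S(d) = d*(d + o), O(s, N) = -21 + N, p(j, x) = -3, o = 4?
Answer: 1226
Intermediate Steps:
S(d) = d*(4 + d) (S(d) = d*(d + 4) = d*(4 + d))
S(-33 + p(-1, -5)) - O(-46, -53) = (-33 - 3)*(4 + (-33 - 3)) - (-21 - 53) = -36*(4 - 36) - 1*(-74) = -36*(-32) + 74 = 1152 + 74 = 1226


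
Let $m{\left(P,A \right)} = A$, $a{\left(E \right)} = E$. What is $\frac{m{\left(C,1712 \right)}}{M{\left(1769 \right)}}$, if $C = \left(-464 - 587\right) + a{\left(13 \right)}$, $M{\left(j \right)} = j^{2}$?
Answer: $\frac{1712}{3129361} \approx 0.00054708$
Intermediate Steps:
$C = -1038$ ($C = \left(-464 - 587\right) + 13 = -1051 + 13 = -1038$)
$\frac{m{\left(C,1712 \right)}}{M{\left(1769 \right)}} = \frac{1712}{1769^{2}} = \frac{1712}{3129361}$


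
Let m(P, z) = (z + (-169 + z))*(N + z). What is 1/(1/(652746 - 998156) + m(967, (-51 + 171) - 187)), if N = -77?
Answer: 345410/15070929119 ≈ 2.2919e-5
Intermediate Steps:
m(P, z) = (-169 + 2*z)*(-77 + z) (m(P, z) = (z + (-169 + z))*(-77 + z) = (-169 + 2*z)*(-77 + z))
1/(1/(652746 - 998156) + m(967, (-51 + 171) - 187)) = 1/(1/(652746 - 998156) + (13013 - 323*((-51 + 171) - 187) + 2*((-51 + 171) - 187)²)) = 1/(1/(-345410) + (13013 - 323*(120 - 187) + 2*(120 - 187)²)) = 1/(-1/345410 + (13013 - 323*(-67) + 2*(-67)²)) = 1/(-1/345410 + (13013 + 21641 + 2*4489)) = 1/(-1/345410 + (13013 + 21641 + 8978)) = 1/(-1/345410 + 43632) = 1/(15070929119/345410) = 345410/15070929119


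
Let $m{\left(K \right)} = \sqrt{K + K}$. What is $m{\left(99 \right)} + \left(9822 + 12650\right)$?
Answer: $22472 + 3 \sqrt{22} \approx 22486.0$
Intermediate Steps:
$m{\left(K \right)} = \sqrt{2} \sqrt{K}$ ($m{\left(K \right)} = \sqrt{2 K} = \sqrt{2} \sqrt{K}$)
$m{\left(99 \right)} + \left(9822 + 12650\right) = \sqrt{2} \sqrt{99} + \left(9822 + 12650\right) = \sqrt{2} \cdot 3 \sqrt{11} + 22472 = 3 \sqrt{22} + 22472 = 22472 + 3 \sqrt{22}$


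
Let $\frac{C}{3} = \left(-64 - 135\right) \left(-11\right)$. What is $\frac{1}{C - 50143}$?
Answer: $- \frac{1}{43576} \approx -2.2948 \cdot 10^{-5}$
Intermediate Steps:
$C = 6567$ ($C = 3 \left(-64 - 135\right) \left(-11\right) = 3 \left(\left(-199\right) \left(-11\right)\right) = 3 \cdot 2189 = 6567$)
$\frac{1}{C - 50143} = \frac{1}{6567 - 50143} = \frac{1}{-43576} = - \frac{1}{43576}$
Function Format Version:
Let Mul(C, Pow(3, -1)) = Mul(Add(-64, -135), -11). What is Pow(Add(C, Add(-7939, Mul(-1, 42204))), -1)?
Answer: Rational(-1, 43576) ≈ -2.2948e-5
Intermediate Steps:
C = 6567 (C = Mul(3, Mul(Add(-64, -135), -11)) = Mul(3, Mul(-199, -11)) = Mul(3, 2189) = 6567)
Pow(Add(C, Add(-7939, Mul(-1, 42204))), -1) = Pow(Add(6567, Add(-7939, Mul(-1, 42204))), -1) = Pow(Add(6567, Add(-7939, -42204)), -1) = Pow(Add(6567, -50143), -1) = Pow(-43576, -1) = Rational(-1, 43576)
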